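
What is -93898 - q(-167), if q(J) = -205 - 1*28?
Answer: -93665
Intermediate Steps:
q(J) = -233 (q(J) = -205 - 28 = -233)
-93898 - q(-167) = -93898 - 1*(-233) = -93898 + 233 = -93665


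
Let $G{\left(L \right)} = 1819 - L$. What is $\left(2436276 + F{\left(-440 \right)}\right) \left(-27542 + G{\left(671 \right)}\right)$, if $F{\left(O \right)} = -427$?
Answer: $-64291798506$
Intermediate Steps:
$\left(2436276 + F{\left(-440 \right)}\right) \left(-27542 + G{\left(671 \right)}\right) = \left(2436276 - 427\right) \left(-27542 + \left(1819 - 671\right)\right) = 2435849 \left(-27542 + \left(1819 - 671\right)\right) = 2435849 \left(-27542 + 1148\right) = 2435849 \left(-26394\right) = -64291798506$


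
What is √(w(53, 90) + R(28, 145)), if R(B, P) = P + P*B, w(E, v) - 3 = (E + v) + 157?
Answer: 14*√23 ≈ 67.142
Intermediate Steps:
w(E, v) = 160 + E + v (w(E, v) = 3 + ((E + v) + 157) = 3 + (157 + E + v) = 160 + E + v)
R(B, P) = P + B*P
√(w(53, 90) + R(28, 145)) = √((160 + 53 + 90) + 145*(1 + 28)) = √(303 + 145*29) = √(303 + 4205) = √4508 = 14*√23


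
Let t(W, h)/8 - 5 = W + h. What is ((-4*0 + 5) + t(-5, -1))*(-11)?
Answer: 33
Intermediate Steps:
t(W, h) = 40 + 8*W + 8*h (t(W, h) = 40 + 8*(W + h) = 40 + (8*W + 8*h) = 40 + 8*W + 8*h)
((-4*0 + 5) + t(-5, -1))*(-11) = ((-4*0 + 5) + (40 + 8*(-5) + 8*(-1)))*(-11) = ((0 + 5) + (40 - 40 - 8))*(-11) = (5 - 8)*(-11) = -3*(-11) = 33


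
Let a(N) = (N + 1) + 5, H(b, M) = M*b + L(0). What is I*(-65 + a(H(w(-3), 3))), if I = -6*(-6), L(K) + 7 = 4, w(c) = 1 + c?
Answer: -2448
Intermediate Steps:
L(K) = -3 (L(K) = -7 + 4 = -3)
I = 36
H(b, M) = -3 + M*b (H(b, M) = M*b - 3 = -3 + M*b)
a(N) = 6 + N (a(N) = (1 + N) + 5 = 6 + N)
I*(-65 + a(H(w(-3), 3))) = 36*(-65 + (6 + (-3 + 3*(1 - 3)))) = 36*(-65 + (6 + (-3 + 3*(-2)))) = 36*(-65 + (6 + (-3 - 6))) = 36*(-65 + (6 - 9)) = 36*(-65 - 3) = 36*(-68) = -2448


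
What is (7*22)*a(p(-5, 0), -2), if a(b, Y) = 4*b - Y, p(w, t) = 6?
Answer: 4004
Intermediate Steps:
a(b, Y) = -Y + 4*b
(7*22)*a(p(-5, 0), -2) = (7*22)*(-1*(-2) + 4*6) = 154*(2 + 24) = 154*26 = 4004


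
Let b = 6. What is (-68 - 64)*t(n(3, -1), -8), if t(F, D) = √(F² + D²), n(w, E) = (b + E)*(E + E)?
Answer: -264*√41 ≈ -1690.4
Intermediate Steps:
n(w, E) = 2*E*(6 + E) (n(w, E) = (6 + E)*(E + E) = (6 + E)*(2*E) = 2*E*(6 + E))
t(F, D) = √(D² + F²)
(-68 - 64)*t(n(3, -1), -8) = (-68 - 64)*√((-8)² + (2*(-1)*(6 - 1))²) = -132*√(64 + (2*(-1)*5)²) = -132*√(64 + (-10)²) = -132*√(64 + 100) = -264*√41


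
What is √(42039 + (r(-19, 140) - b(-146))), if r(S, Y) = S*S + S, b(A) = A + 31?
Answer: 16*√166 ≈ 206.15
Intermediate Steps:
b(A) = 31 + A
r(S, Y) = S + S² (r(S, Y) = S² + S = S + S²)
√(42039 + (r(-19, 140) - b(-146))) = √(42039 + (-19*(1 - 19) - (31 - 146))) = √(42039 + (-19*(-18) - 1*(-115))) = √(42039 + (342 + 115)) = √(42039 + 457) = √42496 = 16*√166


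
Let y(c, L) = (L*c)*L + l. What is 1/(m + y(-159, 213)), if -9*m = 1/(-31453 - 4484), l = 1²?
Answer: -323433/2333138929109 ≈ -1.3863e-7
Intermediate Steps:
l = 1
y(c, L) = 1 + c*L² (y(c, L) = (L*c)*L + 1 = c*L² + 1 = 1 + c*L²)
m = 1/323433 (m = -1/(9*(-31453 - 4484)) = -⅑/(-35937) = -⅑*(-1/35937) = 1/323433 ≈ 3.0918e-6)
1/(m + y(-159, 213)) = 1/(1/323433 + (1 - 159*213²)) = 1/(1/323433 + (1 - 159*45369)) = 1/(1/323433 + (1 - 7213671)) = 1/(1/323433 - 7213670) = 1/(-2333138929109/323433) = -323433/2333138929109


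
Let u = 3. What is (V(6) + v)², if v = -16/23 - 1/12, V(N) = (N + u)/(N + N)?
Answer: 4/4761 ≈ 0.00084016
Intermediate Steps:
V(N) = (3 + N)/(2*N) (V(N) = (N + 3)/(N + N) = (3 + N)/((2*N)) = (3 + N)*(1/(2*N)) = (3 + N)/(2*N))
v = -215/276 (v = -16*1/23 - 1*1/12 = -16/23 - 1/12 = -215/276 ≈ -0.77899)
(V(6) + v)² = ((½)*(3 + 6)/6 - 215/276)² = ((½)*(⅙)*9 - 215/276)² = (¾ - 215/276)² = (-2/69)² = 4/4761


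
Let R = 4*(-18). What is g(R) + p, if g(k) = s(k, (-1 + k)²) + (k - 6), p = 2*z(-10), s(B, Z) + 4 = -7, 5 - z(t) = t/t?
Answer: -81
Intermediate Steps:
z(t) = 4 (z(t) = 5 - t/t = 5 - 1*1 = 5 - 1 = 4)
R = -72
s(B, Z) = -11 (s(B, Z) = -4 - 7 = -11)
p = 8 (p = 2*4 = 8)
g(k) = -17 + k (g(k) = -11 + (k - 6) = -11 + (-6 + k) = -17 + k)
g(R) + p = (-17 - 72) + 8 = -89 + 8 = -81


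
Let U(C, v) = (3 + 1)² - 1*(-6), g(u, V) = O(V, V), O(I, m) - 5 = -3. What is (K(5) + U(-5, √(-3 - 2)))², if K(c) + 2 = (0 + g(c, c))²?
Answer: 576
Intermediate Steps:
O(I, m) = 2 (O(I, m) = 5 - 3 = 2)
g(u, V) = 2
U(C, v) = 22 (U(C, v) = 4² + 6 = 16 + 6 = 22)
K(c) = 2 (K(c) = -2 + (0 + 2)² = -2 + 2² = -2 + 4 = 2)
(K(5) + U(-5, √(-3 - 2)))² = (2 + 22)² = 24² = 576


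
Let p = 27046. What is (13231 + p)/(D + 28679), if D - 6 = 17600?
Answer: 40277/46285 ≈ 0.87020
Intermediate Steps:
D = 17606 (D = 6 + 17600 = 17606)
(13231 + p)/(D + 28679) = (13231 + 27046)/(17606 + 28679) = 40277/46285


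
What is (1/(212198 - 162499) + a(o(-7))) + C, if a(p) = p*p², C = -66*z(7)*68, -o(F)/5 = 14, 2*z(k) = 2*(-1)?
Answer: -16823707887/49699 ≈ -3.3851e+5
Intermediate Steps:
z(k) = -1 (z(k) = (2*(-1))/2 = (½)*(-2) = -1)
o(F) = -70 (o(F) = -5*14 = -70)
C = 4488 (C = -66*(-1)*68 = 66*68 = 4488)
a(p) = p³
(1/(212198 - 162499) + a(o(-7))) + C = (1/(212198 - 162499) + (-70)³) + 4488 = (1/49699 - 343000) + 4488 = -17046756999/49699 + 4488 = -16823707887/49699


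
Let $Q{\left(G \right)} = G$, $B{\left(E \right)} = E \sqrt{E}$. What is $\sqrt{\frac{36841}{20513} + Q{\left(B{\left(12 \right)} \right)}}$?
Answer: $\frac{\sqrt{755719433 + 10098796056 \sqrt{3}}}{20513} \approx 6.5852$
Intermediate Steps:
$B{\left(E \right)} = E^{\frac{3}{2}}$
$\sqrt{\frac{36841}{20513} + Q{\left(B{\left(12 \right)} \right)}} = \sqrt{\frac{36841}{20513} + 12^{\frac{3}{2}}} = \sqrt{36841 \cdot \frac{1}{20513} + 24 \sqrt{3}} = \sqrt{\frac{36841}{20513} + 24 \sqrt{3}}$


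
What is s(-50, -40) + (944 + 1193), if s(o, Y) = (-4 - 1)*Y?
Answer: 2337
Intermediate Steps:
s(o, Y) = -5*Y
s(-50, -40) + (944 + 1193) = -5*(-40) + (944 + 1193) = 200 + 2137 = 2337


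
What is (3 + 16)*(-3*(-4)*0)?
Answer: 0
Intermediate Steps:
(3 + 16)*(-3*(-4)*0) = 19*(12*0) = 19*0 = 0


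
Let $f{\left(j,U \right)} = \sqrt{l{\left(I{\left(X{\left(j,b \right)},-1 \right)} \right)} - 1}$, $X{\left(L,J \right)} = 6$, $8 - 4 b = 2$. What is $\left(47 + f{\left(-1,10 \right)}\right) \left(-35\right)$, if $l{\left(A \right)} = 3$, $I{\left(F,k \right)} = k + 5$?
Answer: $-1645 - 35 \sqrt{2} \approx -1694.5$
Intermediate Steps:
$b = \frac{3}{2}$ ($b = 2 - \frac{1}{2} = \frac{3}{2} \approx 1.5$)
$I{\left(F,k \right)} = 5 + k$
$f{\left(j,U \right)} = \sqrt{2}$ ($f{\left(j,U \right)} = \sqrt{3 - 1} = \sqrt{2}$)
$\left(47 + f{\left(-1,10 \right)}\right) \left(-35\right) = \left(47 + \sqrt{2}\right) \left(-35\right) = -1645 - 35 \sqrt{2}$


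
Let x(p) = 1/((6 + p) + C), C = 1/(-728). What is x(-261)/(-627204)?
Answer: 182/29108694441 ≈ 6.2524e-9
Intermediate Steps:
C = -1/728 ≈ -0.0013736
x(p) = 1/(4367/728 + p) (x(p) = 1/((6 + p) - 1/728) = 1/(4367/728 + p))
x(-261)/(-627204) = (728/(4367 + 728*(-261)))/(-627204) = (728/(4367 - 190008))*(-1/627204) = (728/(-185641))*(-1/627204) = (728*(-1/185641))*(-1/627204) = -728/185641*(-1/627204) = 182/29108694441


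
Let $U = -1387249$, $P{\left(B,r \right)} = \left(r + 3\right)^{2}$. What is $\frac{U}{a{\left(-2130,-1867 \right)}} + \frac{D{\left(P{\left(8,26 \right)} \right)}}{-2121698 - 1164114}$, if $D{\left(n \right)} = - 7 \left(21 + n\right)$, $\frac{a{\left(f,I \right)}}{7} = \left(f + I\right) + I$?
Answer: $\frac{1139621773705}{33719002744} \approx 33.798$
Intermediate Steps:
$P{\left(B,r \right)} = \left(3 + r\right)^{2}$
$a{\left(f,I \right)} = 7 f + 14 I$ ($a{\left(f,I \right)} = 7 \left(\left(f + I\right) + I\right) = 7 \left(\left(I + f\right) + I\right) = 7 \left(f + 2 I\right) = 7 f + 14 I$)
$D{\left(n \right)} = -147 - 7 n$
$\frac{U}{a{\left(-2130,-1867 \right)}} + \frac{D{\left(P{\left(8,26 \right)} \right)}}{-2121698 - 1164114} = - \frac{1387249}{7 \left(-2130\right) + 14 \left(-1867\right)} + \frac{-147 - 7 \left(3 + 26\right)^{2}}{-2121698 - 1164114} = - \frac{1387249}{-14910 - 26138} + \frac{-147 - 7 \cdot 29^{2}}{-2121698 - 1164114} = - \frac{1387249}{-41048} + \frac{-147 - 5887}{-3285812} = \left(-1387249\right) \left(- \frac{1}{41048}\right) + \left(-147 - 5887\right) \left(- \frac{1}{3285812}\right) = \frac{1387249}{41048} - - \frac{3017}{1642906} = \frac{1387249}{41048} + \frac{3017}{1642906} = \frac{1139621773705}{33719002744}$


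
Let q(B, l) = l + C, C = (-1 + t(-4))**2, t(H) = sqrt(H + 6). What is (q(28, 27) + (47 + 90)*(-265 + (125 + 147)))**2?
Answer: 978129 - 3956*sqrt(2) ≈ 9.7253e+5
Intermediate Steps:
t(H) = sqrt(6 + H)
C = (-1 + sqrt(2))**2 (C = (-1 + sqrt(6 - 4))**2 = (-1 + sqrt(2))**2 ≈ 0.17157)
q(B, l) = l + (1 - sqrt(2))**2
(q(28, 27) + (47 + 90)*(-265 + (125 + 147)))**2 = ((27 + (1 - sqrt(2))**2) + (47 + 90)*(-265 + (125 + 147)))**2 = ((27 + (1 - sqrt(2))**2) + 137*(-265 + 272))**2 = ((27 + (1 - sqrt(2))**2) + 137*7)**2 = ((27 + (1 - sqrt(2))**2) + 959)**2 = (986 + (1 - sqrt(2))**2)**2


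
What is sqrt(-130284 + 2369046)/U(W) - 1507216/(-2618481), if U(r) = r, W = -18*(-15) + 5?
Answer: 1507216/2618481 + sqrt(2238762)/275 ≈ 6.0165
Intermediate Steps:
W = 275 (W = 270 + 5 = 275)
sqrt(-130284 + 2369046)/U(W) - 1507216/(-2618481) = sqrt(-130284 + 2369046)/275 - 1507216/(-2618481) = sqrt(2238762)*(1/275) - 1507216*(-1/2618481) = sqrt(2238762)/275 + 1507216/2618481 = 1507216/2618481 + sqrt(2238762)/275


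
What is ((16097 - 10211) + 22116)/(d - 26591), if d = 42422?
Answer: 9334/5277 ≈ 1.7688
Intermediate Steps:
((16097 - 10211) + 22116)/(d - 26591) = ((16097 - 10211) + 22116)/(42422 - 26591) = (5886 + 22116)/15831 = 28002*(1/15831) = 9334/5277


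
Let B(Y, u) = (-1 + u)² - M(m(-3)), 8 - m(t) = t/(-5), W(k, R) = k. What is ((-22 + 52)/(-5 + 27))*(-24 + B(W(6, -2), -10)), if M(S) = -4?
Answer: 1515/11 ≈ 137.73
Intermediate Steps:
m(t) = 8 + t/5 (m(t) = 8 - t/(-5) = 8 - t*(-1)/5 = 8 - (-1)*t/5 = 8 + t/5)
B(Y, u) = 4 + (-1 + u)² (B(Y, u) = (-1 + u)² - 1*(-4) = (-1 + u)² + 4 = 4 + (-1 + u)²)
((-22 + 52)/(-5 + 27))*(-24 + B(W(6, -2), -10)) = ((-22 + 52)/(-5 + 27))*(-24 + (4 + (-1 - 10)²)) = (30/22)*(-24 + (4 + (-11)²)) = (30*(1/22))*(-24 + (4 + 121)) = 15*(-24 + 125)/11 = (15/11)*101 = 1515/11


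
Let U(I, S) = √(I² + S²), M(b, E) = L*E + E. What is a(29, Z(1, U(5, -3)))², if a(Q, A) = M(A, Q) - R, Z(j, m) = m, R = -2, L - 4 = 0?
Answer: 21609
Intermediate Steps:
L = 4 (L = 4 + 0 = 4)
M(b, E) = 5*E (M(b, E) = 4*E + E = 5*E)
a(Q, A) = 2 + 5*Q (a(Q, A) = 5*Q - 1*(-2) = 5*Q + 2 = 2 + 5*Q)
a(29, Z(1, U(5, -3)))² = (2 + 5*29)² = (2 + 145)² = 147² = 21609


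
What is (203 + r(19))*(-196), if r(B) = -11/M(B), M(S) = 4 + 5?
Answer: -355936/9 ≈ -39548.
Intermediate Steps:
M(S) = 9
r(B) = -11/9
(203 + r(19))*(-196) = (203 - 11/9)*(-196) = (1816/9)*(-196) = -355936/9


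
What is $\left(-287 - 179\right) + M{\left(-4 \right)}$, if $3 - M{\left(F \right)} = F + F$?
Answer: $-455$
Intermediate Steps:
$M{\left(F \right)} = 3 - 2 F$ ($M{\left(F \right)} = 3 - \left(F + F\right) = 3 - 2 F$)
$\left(-287 - 179\right) + M{\left(-4 \right)} = \left(-287 - 179\right) + \left(3 - -8\right) = -466 + \left(3 + 8\right) = -466 + 11 = -455$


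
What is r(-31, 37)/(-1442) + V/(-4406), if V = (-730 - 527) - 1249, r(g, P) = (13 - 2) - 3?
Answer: 894601/1588363 ≈ 0.56322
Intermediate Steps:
r(g, P) = 8 (r(g, P) = 11 - 3 = 8)
V = -2506 (V = -1257 - 1249 = -2506)
r(-31, 37)/(-1442) + V/(-4406) = 8/(-1442) - 2506/(-4406) = 8*(-1/1442) - 2506*(-1/4406) = -4/721 + 1253/2203 = 894601/1588363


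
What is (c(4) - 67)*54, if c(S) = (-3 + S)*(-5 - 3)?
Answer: -4050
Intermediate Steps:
c(S) = 24 - 8*S (c(S) = (-3 + S)*(-8) = 24 - 8*S)
(c(4) - 67)*54 = ((24 - 8*4) - 67)*54 = ((24 - 32) - 67)*54 = (-8 - 67)*54 = -75*54 = -4050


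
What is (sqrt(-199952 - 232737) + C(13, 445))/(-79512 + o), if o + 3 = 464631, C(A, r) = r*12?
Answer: 445/32093 + I*sqrt(432689)/385116 ≈ 0.013866 + 0.001708*I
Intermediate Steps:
C(A, r) = 12*r
o = 464628 (o = -3 + 464631 = 464628)
(sqrt(-199952 - 232737) + C(13, 445))/(-79512 + o) = (sqrt(-199952 - 232737) + 12*445)/(-79512 + 464628) = (sqrt(-432689) + 5340)/385116 = (I*sqrt(432689) + 5340)*(1/385116) = (5340 + I*sqrt(432689))*(1/385116) = 445/32093 + I*sqrt(432689)/385116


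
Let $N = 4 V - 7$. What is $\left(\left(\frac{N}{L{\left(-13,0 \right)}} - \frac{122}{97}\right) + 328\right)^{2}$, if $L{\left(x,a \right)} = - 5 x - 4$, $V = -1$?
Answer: $\frac{3733655759289}{35010889} \approx 1.0664 \cdot 10^{5}$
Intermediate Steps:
$L{\left(x,a \right)} = -4 - 5 x$
$N = -11$ ($N = 4 \left(-1\right) - 7 = -4 - 7 = -11$)
$\left(\left(\frac{N}{L{\left(-13,0 \right)}} - \frac{122}{97}\right) + 328\right)^{2} = \left(\left(- \frac{11}{-4 - -65} - \frac{122}{97}\right) + 328\right)^{2} = \left(\left(- \frac{11}{-4 + 65} - \frac{122}{97}\right) + 328\right)^{2} = \left(\left(- \frac{11}{61} - \frac{122}{97}\right) + 328\right)^{2} = \left(- \frac{8509}{5917} + 328\right)^{2} = \left(\frac{1932267}{5917}\right)^{2} = \frac{3733655759289}{35010889}$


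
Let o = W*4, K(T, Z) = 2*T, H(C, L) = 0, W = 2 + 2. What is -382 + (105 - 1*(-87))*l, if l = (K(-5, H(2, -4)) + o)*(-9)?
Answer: -10750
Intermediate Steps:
W = 4
o = 16 (o = 4*4 = 16)
l = -54 (l = (2*(-5) + 16)*(-9) = (-10 + 16)*(-9) = 6*(-9) = -54)
-382 + (105 - 1*(-87))*l = -382 + (105 - 1*(-87))*(-54) = -382 + (105 + 87)*(-54) = -382 + 192*(-54) = -382 - 10368 = -10750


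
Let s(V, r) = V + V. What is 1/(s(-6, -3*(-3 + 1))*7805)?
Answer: -1/93660 ≈ -1.0677e-5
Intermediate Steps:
s(V, r) = 2*V
1/(s(-6, -3*(-3 + 1))*7805) = 1/((2*(-6))*7805) = 1/(-12*7805) = 1/(-93660) = -1/93660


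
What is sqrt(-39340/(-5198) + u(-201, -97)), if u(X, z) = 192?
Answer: sqrt(1348044122)/2599 ≈ 14.127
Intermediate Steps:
sqrt(-39340/(-5198) + u(-201, -97)) = sqrt(-39340/(-5198) + 192) = sqrt(-39340*(-1/5198) + 192) = sqrt(19670/2599 + 192) = sqrt(518678/2599) = sqrt(1348044122)/2599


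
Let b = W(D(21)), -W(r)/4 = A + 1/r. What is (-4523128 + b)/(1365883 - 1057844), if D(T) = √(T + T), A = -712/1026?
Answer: -2320363240/158024007 - 2*√42/6468819 ≈ -14.684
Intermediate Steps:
A = -356/513 (A = -712*1/1026 = -356/513 ≈ -0.69396)
D(T) = √2*√T (D(T) = √(2*T) = √2*√T)
W(r) = 1424/513 - 4/r (W(r) = -4*(-356/513 + 1/r) = 1424/513 - 4/r)
b = 1424/513 - 2*√42/21 (b = 1424/513 - 4*√42/42 = 1424/513 - 2*√42/21 ≈ 2.1586)
(-4523128 + b)/(1365883 - 1057844) = (-4523128 + (1424/513 - 2*√42/21))/(1365883 - 1057844) = (-2320363240/513 - 2*√42/21)/308039 = (-2320363240/513 - 2*√42/21)*(1/308039) = -2320363240/158024007 - 2*√42/6468819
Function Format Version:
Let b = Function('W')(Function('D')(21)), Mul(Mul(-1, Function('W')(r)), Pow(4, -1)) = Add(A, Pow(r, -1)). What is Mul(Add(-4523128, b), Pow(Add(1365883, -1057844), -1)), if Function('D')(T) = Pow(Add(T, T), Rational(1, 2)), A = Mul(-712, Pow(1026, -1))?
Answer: Add(Rational(-2320363240, 158024007), Mul(Rational(-2, 6468819), Pow(42, Rational(1, 2)))) ≈ -14.684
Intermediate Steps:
A = Rational(-356, 513) (A = Mul(-712, Rational(1, 1026)) = Rational(-356, 513) ≈ -0.69396)
Function('D')(T) = Mul(Pow(2, Rational(1, 2)), Pow(T, Rational(1, 2))) (Function('D')(T) = Pow(Mul(2, T), Rational(1, 2)) = Mul(Pow(2, Rational(1, 2)), Pow(T, Rational(1, 2))))
Function('W')(r) = Add(Rational(1424, 513), Mul(-4, Pow(r, -1))) (Function('W')(r) = Mul(-4, Add(Rational(-356, 513), Pow(r, -1))) = Add(Rational(1424, 513), Mul(-4, Pow(r, -1))))
b = Add(Rational(1424, 513), Mul(Rational(-2, 21), Pow(42, Rational(1, 2)))) (b = Add(Rational(1424, 513), Mul(-4, Pow(Mul(Pow(2, Rational(1, 2)), Pow(21, Rational(1, 2))), -1))) = Add(Rational(1424, 513), Mul(-4, Pow(Pow(42, Rational(1, 2)), -1))) = Add(Rational(1424, 513), Mul(-4, Mul(Rational(1, 42), Pow(42, Rational(1, 2))))) = Add(Rational(1424, 513), Mul(Rational(-2, 21), Pow(42, Rational(1, 2)))) ≈ 2.1586)
Mul(Add(-4523128, b), Pow(Add(1365883, -1057844), -1)) = Mul(Add(-4523128, Add(Rational(1424, 513), Mul(Rational(-2, 21), Pow(42, Rational(1, 2))))), Pow(Add(1365883, -1057844), -1)) = Mul(Add(Rational(-2320363240, 513), Mul(Rational(-2, 21), Pow(42, Rational(1, 2)))), Pow(308039, -1)) = Mul(Add(Rational(-2320363240, 513), Mul(Rational(-2, 21), Pow(42, Rational(1, 2)))), Rational(1, 308039)) = Add(Rational(-2320363240, 158024007), Mul(Rational(-2, 6468819), Pow(42, Rational(1, 2))))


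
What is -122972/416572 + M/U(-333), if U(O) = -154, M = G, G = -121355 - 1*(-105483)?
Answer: 824111637/8019011 ≈ 102.77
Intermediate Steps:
G = -15872 (G = -121355 + 105483 = -15872)
M = -15872
-122972/416572 + M/U(-333) = -122972/416572 - 15872/(-154) = -122972*1/416572 - 15872*(-1/154) = -30743/104143 + 7936/77 = 824111637/8019011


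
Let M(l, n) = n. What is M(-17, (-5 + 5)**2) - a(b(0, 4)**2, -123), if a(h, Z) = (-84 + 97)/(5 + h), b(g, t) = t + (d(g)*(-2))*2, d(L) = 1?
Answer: -13/5 ≈ -2.6000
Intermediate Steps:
b(g, t) = -4 + t (b(g, t) = t + (1*(-2))*2 = t - 2*2 = t - 4 = -4 + t)
a(h, Z) = 13/(5 + h)
M(-17, (-5 + 5)**2) - a(b(0, 4)**2, -123) = (-5 + 5)**2 - 13/(5 + (-4 + 4)**2) = 0**2 - 13/(5 + 0**2) = 0 - 13/(5 + 0) = 0 - 13/5 = -13/5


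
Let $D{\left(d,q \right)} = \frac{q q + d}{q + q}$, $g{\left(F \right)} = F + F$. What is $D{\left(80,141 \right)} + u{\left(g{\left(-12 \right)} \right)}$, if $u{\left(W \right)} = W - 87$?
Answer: $- \frac{11341}{282} \approx -40.216$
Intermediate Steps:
$g{\left(F \right)} = 2 F$
$D{\left(d,q \right)} = \frac{d + q^{2}}{2 q}$ ($D{\left(d,q \right)} = \frac{q^{2} + d}{2 q} = \left(d + q^{2}\right) \frac{1}{2 q} = \frac{d + q^{2}}{2 q}$)
$u{\left(W \right)} = -87 + W$
$D{\left(80,141 \right)} + u{\left(g{\left(-12 \right)} \right)} = \frac{80 + 141^{2}}{2 \cdot 141} + \left(-87 + 2 \left(-12\right)\right) = \frac{1}{2} \cdot \frac{1}{141} \left(80 + 19881\right) - 111 = \frac{1}{2} \cdot \frac{1}{141} \cdot 19961 - 111 = \frac{19961}{282} - 111 = - \frac{11341}{282}$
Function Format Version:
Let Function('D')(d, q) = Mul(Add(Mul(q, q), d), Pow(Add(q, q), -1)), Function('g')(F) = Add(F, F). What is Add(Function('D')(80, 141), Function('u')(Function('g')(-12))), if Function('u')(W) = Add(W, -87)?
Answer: Rational(-11341, 282) ≈ -40.216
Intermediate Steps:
Function('g')(F) = Mul(2, F)
Function('D')(d, q) = Mul(Rational(1, 2), Pow(q, -1), Add(d, Pow(q, 2))) (Function('D')(d, q) = Mul(Add(Pow(q, 2), d), Pow(Mul(2, q), -1)) = Mul(Add(d, Pow(q, 2)), Mul(Rational(1, 2), Pow(q, -1))) = Mul(Rational(1, 2), Pow(q, -1), Add(d, Pow(q, 2))))
Function('u')(W) = Add(-87, W)
Add(Function('D')(80, 141), Function('u')(Function('g')(-12))) = Add(Mul(Rational(1, 2), Pow(141, -1), Add(80, Pow(141, 2))), Add(-87, Mul(2, -12))) = Add(Mul(Rational(1, 2), Rational(1, 141), Add(80, 19881)), Add(-87, -24)) = Add(Mul(Rational(1, 2), Rational(1, 141), 19961), -111) = Add(Rational(19961, 282), -111) = Rational(-11341, 282)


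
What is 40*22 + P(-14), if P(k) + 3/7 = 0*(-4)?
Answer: 6157/7 ≈ 879.57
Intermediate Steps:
P(k) = -3/7 (P(k) = -3/7 + 0*(-4) = -3/7 + 0 = -3/7)
40*22 + P(-14) = 40*22 - 3/7 = 880 - 3/7 = 6157/7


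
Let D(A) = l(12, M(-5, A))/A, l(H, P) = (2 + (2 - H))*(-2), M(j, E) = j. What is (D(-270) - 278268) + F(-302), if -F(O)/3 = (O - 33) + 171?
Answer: -37499768/135 ≈ -2.7778e+5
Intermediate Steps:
l(H, P) = -8 + 2*H (l(H, P) = (4 - H)*(-2) = -8 + 2*H)
F(O) = -414 - 3*O (F(O) = -3*((O - 33) + 171) = -3*((-33 + O) + 171) = -3*(138 + O) = -414 - 3*O)
D(A) = 16/A (D(A) = (-8 + 2*12)/A = (-8 + 24)/A = 16/A)
(D(-270) - 278268) + F(-302) = (16/(-270) - 278268) + (-414 - 3*(-302)) = (16*(-1/270) - 278268) + (-414 + 906) = (-8/135 - 278268) + 492 = -37566188/135 + 492 = -37499768/135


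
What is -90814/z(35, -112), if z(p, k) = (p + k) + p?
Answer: 45407/21 ≈ 2162.2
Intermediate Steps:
z(p, k) = k + 2*p (z(p, k) = (k + p) + p = k + 2*p)
-90814/z(35, -112) = -90814/(-112 + 2*35) = -90814/(-112 + 70) = -90814/(-42) = -90814*(-1/42) = 45407/21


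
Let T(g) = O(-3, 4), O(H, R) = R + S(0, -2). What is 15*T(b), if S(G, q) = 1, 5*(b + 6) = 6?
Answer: 75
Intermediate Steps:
b = -24/5 (b = -6 + (⅕)*6 = -6 + 6/5 = -24/5 ≈ -4.8000)
O(H, R) = 1 + R (O(H, R) = R + 1 = 1 + R)
T(g) = 5 (T(g) = 1 + 4 = 5)
15*T(b) = 15*5 = 75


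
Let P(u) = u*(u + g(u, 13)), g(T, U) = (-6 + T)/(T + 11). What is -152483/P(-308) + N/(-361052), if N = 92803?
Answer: -430837221385/230399556968 ≈ -1.8700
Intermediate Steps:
g(T, U) = (-6 + T)/(11 + T)
P(u) = u*(u + (-6 + u)/(11 + u))
-152483/P(-308) + N/(-361052) = -152483*(-(11 - 308)/(308*(-6 - 308 - 308*(11 - 308)))) + 92803/(-361052) = -152483*27/(28*(-6 - 308 - 308*(-297))) + 92803*(-1/361052) = -152483*27/(28*(-6 - 308 + 91476)) - 92803/361052 = -152483/((-308*(-1/297)*91162)) - 92803/361052 = -152483/2552536/27 - 92803/361052 = -152483*27/2552536 - 92803/361052 = -4117041/2552536 - 92803/361052 = -430837221385/230399556968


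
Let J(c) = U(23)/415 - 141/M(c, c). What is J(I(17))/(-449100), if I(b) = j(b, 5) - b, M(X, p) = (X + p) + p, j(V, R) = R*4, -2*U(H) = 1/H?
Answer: 897233/25719957000 ≈ 3.4885e-5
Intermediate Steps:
U(H) = -1/(2*H)
j(V, R) = 4*R
M(X, p) = X + 2*p
I(b) = 20 - b (I(b) = 4*5 - b = 20 - b)
J(c) = -1/19090 - 47/c (J(c) = -½/23/415 - 141/(c + 2*c) = -½*1/23*(1/415) - 141*1/(3*c) = -1/46*1/415 - 47/c = -1/19090 - 47/c)
J(I(17))/(-449100) = ((-897230 - (20 - 1*17))/(19090*(20 - 1*17)))/(-449100) = ((-897230 - (20 - 17))/(19090*(20 - 17)))*(-1/449100) = ((1/19090)*(-897230 - 1*3)/3)*(-1/449100) = ((1/19090)*(⅓)*(-897230 - 3))*(-1/449100) = ((1/19090)*(⅓)*(-897233))*(-1/449100) = -897233/57270*(-1/449100) = 897233/25719957000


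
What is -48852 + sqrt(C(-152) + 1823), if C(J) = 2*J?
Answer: -48852 + 7*sqrt(31) ≈ -48813.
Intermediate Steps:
-48852 + sqrt(C(-152) + 1823) = -48852 + sqrt(2*(-152) + 1823) = -48852 + sqrt(-304 + 1823) = -48852 + sqrt(1519) = -48852 + 7*sqrt(31)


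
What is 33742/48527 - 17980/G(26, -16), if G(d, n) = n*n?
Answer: -215969377/3105728 ≈ -69.539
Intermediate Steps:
G(d, n) = n²
33742/48527 - 17980/G(26, -16) = 33742/48527 - 17980/((-16)²) = 33742*(1/48527) - 17980/256 = 33742/48527 - 17980*1/256 = 33742/48527 - 4495/64 = -215969377/3105728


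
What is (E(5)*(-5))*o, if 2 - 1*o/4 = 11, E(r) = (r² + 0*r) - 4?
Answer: 3780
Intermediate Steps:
E(r) = -4 + r² (E(r) = (r² + 0) - 4 = r² - 4 = -4 + r²)
o = -36 (o = 8 - 4*11 = 8 - 44 = -36)
(E(5)*(-5))*o = ((-4 + 5²)*(-5))*(-36) = ((-4 + 25)*(-5))*(-36) = (21*(-5))*(-36) = -105*(-36) = 3780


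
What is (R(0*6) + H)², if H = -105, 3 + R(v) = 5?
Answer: 10609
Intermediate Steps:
R(v) = 2 (R(v) = -3 + 5 = 2)
(R(0*6) + H)² = (2 - 105)² = (-103)² = 10609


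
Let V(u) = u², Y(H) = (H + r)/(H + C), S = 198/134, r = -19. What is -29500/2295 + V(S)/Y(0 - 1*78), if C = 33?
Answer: -2366615045/199863747 ≈ -11.841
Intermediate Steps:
S = 99/67 (S = 198*(1/134) = 99/67 ≈ 1.4776)
Y(H) = (-19 + H)/(33 + H) (Y(H) = (H - 19)/(H + 33) = (-19 + H)/(33 + H))
-29500/2295 + V(S)/Y(0 - 1*78) = -29500/2295 + (99/67)²/(((-19 + (0 - 1*78))/(33 + (0 - 1*78)))) = -29500*1/2295 + 9801/(4489*(((-19 + (0 - 78))/(33 + (0 - 78))))) = -5900/459 + 9801/(4489*(((-19 - 78)/(33 - 78)))) = -5900/459 + 9801/(4489*((-97/(-45)))) = -5900/459 + 9801/(4489*((-1/45*(-97)))) = -5900/459 + 9801/(4489*(97/45)) = -5900/459 + (9801/4489)*(45/97) = -5900/459 + 441045/435433 = -2366615045/199863747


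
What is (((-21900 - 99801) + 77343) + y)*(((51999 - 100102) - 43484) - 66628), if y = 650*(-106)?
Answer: 17919114470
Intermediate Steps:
y = -68900
(((-21900 - 99801) + 77343) + y)*(((51999 - 100102) - 43484) - 66628) = (((-21900 - 99801) + 77343) - 68900)*(((51999 - 100102) - 43484) - 66628) = ((-121701 + 77343) - 68900)*((-48103 - 43484) - 66628) = (-44358 - 68900)*(-91587 - 66628) = -113258*(-158215) = 17919114470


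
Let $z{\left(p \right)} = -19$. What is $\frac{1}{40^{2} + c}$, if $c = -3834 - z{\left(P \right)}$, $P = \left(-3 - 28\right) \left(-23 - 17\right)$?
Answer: $- \frac{1}{2215} \approx -0.00045147$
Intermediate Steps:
$P = 1240$ ($P = \left(-31\right) \left(-40\right) = 1240$)
$c = -3815$ ($c = -3834 - -19 = -3834 + 19 = -3815$)
$\frac{1}{40^{2} + c} = \frac{1}{40^{2} - 3815} = \frac{1}{1600 - 3815} = \frac{1}{-2215} = - \frac{1}{2215}$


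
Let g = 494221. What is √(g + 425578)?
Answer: √919799 ≈ 959.06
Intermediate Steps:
√(g + 425578) = √(494221 + 425578) = √919799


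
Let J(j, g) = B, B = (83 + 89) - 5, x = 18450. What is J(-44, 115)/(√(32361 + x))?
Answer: 167*√50811/50811 ≈ 0.74086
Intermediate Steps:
B = 167 (B = 172 - 5 = 167)
J(j, g) = 167
J(-44, 115)/(√(32361 + x)) = 167/(√(32361 + 18450)) = 167/(√50811) = 167*(√50811/50811) = 167*√50811/50811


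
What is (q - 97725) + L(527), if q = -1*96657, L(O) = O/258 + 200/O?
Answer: -26429013683/135966 ≈ -1.9438e+5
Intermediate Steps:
L(O) = 200/O + O/258 (L(O) = O*(1/258) + 200/O = O/258 + 200/O = 200/O + O/258)
q = -96657
(q - 97725) + L(527) = (-96657 - 97725) + (200/527 + (1/258)*527) = -194382 + (200*(1/527) + 527/258) = -194382 + (200/527 + 527/258) = -194382 + 329329/135966 = -26429013683/135966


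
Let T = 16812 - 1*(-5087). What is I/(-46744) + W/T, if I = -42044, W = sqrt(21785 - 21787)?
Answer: 10511/11686 + I*sqrt(2)/21899 ≈ 0.89945 + 6.4579e-5*I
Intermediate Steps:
T = 21899 (T = 16812 + 5087 = 21899)
W = I*sqrt(2) (W = sqrt(-2) = I*sqrt(2) ≈ 1.4142*I)
I/(-46744) + W/T = -42044/(-46744) + (I*sqrt(2))/21899 = -42044*(-1/46744) + (I*sqrt(2))*(1/21899) = 10511/11686 + I*sqrt(2)/21899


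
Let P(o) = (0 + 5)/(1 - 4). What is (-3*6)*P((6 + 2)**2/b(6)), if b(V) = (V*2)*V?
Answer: 30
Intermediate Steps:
b(V) = 2*V**2 (b(V) = (2*V)*V = 2*V**2)
P(o) = -5/3 (P(o) = 5/(-3) = 5*(-1/3) = -5/3)
(-3*6)*P((6 + 2)**2/b(6)) = -3*6*(-5/3) = -18*(-5/3) = 30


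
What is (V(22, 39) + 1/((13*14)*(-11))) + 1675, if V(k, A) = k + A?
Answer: 3475471/2002 ≈ 1736.0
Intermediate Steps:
V(k, A) = A + k
(V(22, 39) + 1/((13*14)*(-11))) + 1675 = ((39 + 22) + 1/((13*14)*(-11))) + 1675 = (61 + 1/(182*(-11))) + 1675 = (61 + 1/(-2002)) + 1675 = (61 - 1/2002) + 1675 = 122121/2002 + 1675 = 3475471/2002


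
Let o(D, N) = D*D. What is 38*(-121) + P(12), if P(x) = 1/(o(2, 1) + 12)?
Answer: -73567/16 ≈ -4597.9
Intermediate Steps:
o(D, N) = D²
P(x) = 1/16 (P(x) = 1/(2² + 12) = 1/(4 + 12) = 1/16)
38*(-121) + P(12) = 38*(-121) + 1/16 = -4598 + 1/16 = -73567/16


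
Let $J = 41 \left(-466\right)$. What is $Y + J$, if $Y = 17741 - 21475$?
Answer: $-22840$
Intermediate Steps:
$Y = -3734$
$J = -19106$
$Y + J = -3734 - 19106 = -22840$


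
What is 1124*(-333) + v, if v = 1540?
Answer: -372752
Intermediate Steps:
1124*(-333) + v = 1124*(-333) + 1540 = -374292 + 1540 = -372752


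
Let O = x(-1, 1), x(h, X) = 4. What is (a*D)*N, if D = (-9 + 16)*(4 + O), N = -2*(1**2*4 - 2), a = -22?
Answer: 4928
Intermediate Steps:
O = 4
N = -4 (N = -2*(1*4 - 2) = -2*(4 - 2) = -2*2 = -4)
D = 56 (D = (-9 + 16)*(4 + 4) = 7*8 = 56)
(a*D)*N = -22*56*(-4) = -1232*(-4) = 4928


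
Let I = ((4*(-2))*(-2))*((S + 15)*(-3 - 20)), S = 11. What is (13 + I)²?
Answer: 91298025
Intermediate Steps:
I = -9568 (I = ((4*(-2))*(-2))*((11 + 15)*(-3 - 20)) = (-8*(-2))*(26*(-23)) = 16*(-598) = -9568)
(13 + I)² = (13 - 9568)² = (-9555)² = 91298025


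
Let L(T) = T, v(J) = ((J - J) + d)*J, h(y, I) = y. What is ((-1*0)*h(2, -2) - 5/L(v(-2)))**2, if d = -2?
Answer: 25/16 ≈ 1.5625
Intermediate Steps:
v(J) = -2*J (v(J) = ((J - J) - 2)*J = (0 - 2)*J = -2*J)
((-1*0)*h(2, -2) - 5/L(v(-2)))**2 = (-1*0*2 - 5/((-2*(-2))))**2 = (0*2 - 5/4)**2 = (0 - 5*1/4)**2 = (0 - 5/4)**2 = (-5/4)**2 = 25/16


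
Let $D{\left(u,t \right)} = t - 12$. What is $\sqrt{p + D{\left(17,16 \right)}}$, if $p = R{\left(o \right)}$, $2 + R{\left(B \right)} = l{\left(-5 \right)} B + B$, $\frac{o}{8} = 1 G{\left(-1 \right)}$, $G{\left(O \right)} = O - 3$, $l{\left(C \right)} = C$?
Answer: $\sqrt{130} \approx 11.402$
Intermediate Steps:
$G{\left(O \right)} = -3 + O$ ($G{\left(O \right)} = O - 3 = -3 + O$)
$D{\left(u,t \right)} = -12 + t$ ($D{\left(u,t \right)} = t - 12 = -12 + t$)
$o = -32$ ($o = 8 \cdot 1 \left(-3 - 1\right) = 8 \cdot 1 \left(-4\right) = 8 \left(-4\right) = -32$)
$R{\left(B \right)} = -2 - 4 B$ ($R{\left(B \right)} = -2 + \left(- 5 B + B\right) = -2 - 4 B$)
$p = 126$ ($p = -2 - -128 = -2 + 128 = 126$)
$\sqrt{p + D{\left(17,16 \right)}} = \sqrt{126 + \left(-12 + 16\right)} = \sqrt{126 + 4} = \sqrt{130}$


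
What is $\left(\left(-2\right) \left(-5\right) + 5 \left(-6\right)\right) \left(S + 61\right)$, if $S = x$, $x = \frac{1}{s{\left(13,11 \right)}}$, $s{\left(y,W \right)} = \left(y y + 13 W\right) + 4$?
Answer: $- \frac{96385}{79} \approx -1220.1$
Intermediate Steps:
$s{\left(y,W \right)} = 4 + y^{2} + 13 W$ ($s{\left(y,W \right)} = \left(y^{2} + 13 W\right) + 4 = 4 + y^{2} + 13 W$)
$x = \frac{1}{316}$ ($x = \frac{1}{4 + 13^{2} + 13 \cdot 11} = \frac{1}{4 + 169 + 143} = \frac{1}{316} \approx 0.0031646$)
$S = \frac{1}{316} \approx 0.0031646$
$\left(\left(-2\right) \left(-5\right) + 5 \left(-6\right)\right) \left(S + 61\right) = \left(\left(-2\right) \left(-5\right) + 5 \left(-6\right)\right) \left(\frac{1}{316} + 61\right) = \left(10 - 30\right) \frac{19277}{316} = \left(-20\right) \frac{19277}{316} = - \frac{96385}{79}$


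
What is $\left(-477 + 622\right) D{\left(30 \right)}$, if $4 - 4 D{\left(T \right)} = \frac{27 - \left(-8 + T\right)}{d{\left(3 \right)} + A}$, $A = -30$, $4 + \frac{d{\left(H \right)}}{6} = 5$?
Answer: $\frac{14645}{96} \approx 152.55$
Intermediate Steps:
$d{\left(H \right)} = 6$ ($d{\left(H \right)} = -24 + 6 \cdot 5 = -24 + 30 = 6$)
$D{\left(T \right)} = \frac{131}{96} - \frac{T}{96}$ ($D{\left(T \right)} = 1 - \frac{\left(27 - \left(-8 + T\right)\right) \frac{1}{6 - 30}}{4} = 1 - \frac{\left(35 - T\right) \frac{1}{-24}}{4} = 1 - \frac{\left(35 - T\right) \left(- \frac{1}{24}\right)}{4} = 1 - \frac{- \frac{35}{24} + \frac{T}{24}}{4} = 1 - \left(- \frac{35}{96} + \frac{T}{96}\right) = \frac{131}{96} - \frac{T}{96}$)
$\left(-477 + 622\right) D{\left(30 \right)} = \left(-477 + 622\right) \left(\frac{131}{96} - \frac{5}{16}\right) = 145 \left(\frac{131}{96} - \frac{5}{16}\right) = 145 \cdot \frac{101}{96} = \frac{14645}{96}$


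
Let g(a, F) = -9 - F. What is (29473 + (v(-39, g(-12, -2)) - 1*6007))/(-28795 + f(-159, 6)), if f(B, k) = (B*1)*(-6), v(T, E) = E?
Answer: -23459/27841 ≈ -0.84261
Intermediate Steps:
f(B, k) = -6*B (f(B, k) = B*(-6) = -6*B)
(29473 + (v(-39, g(-12, -2)) - 1*6007))/(-28795 + f(-159, 6)) = (29473 + ((-9 - 1*(-2)) - 1*6007))/(-28795 - 6*(-159)) = (29473 + ((-9 + 2) - 6007))/(-28795 + 954) = (29473 + (-7 - 6007))/(-27841) = (29473 - 6014)*(-1/27841) = 23459*(-1/27841) = -23459/27841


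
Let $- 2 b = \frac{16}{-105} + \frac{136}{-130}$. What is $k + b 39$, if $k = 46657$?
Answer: $\frac{1633813}{35} \approx 46680.0$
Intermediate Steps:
$b = \frac{818}{1365}$ ($b = - \frac{\frac{16}{-105} + \frac{136}{-130}}{2} = - \frac{16 \left(- \frac{1}{105}\right) + 136 \left(- \frac{1}{130}\right)}{2} = - \frac{- \frac{16}{105} - \frac{68}{65}}{2} = \left(- \frac{1}{2}\right) \left(- \frac{1636}{1365}\right) = \frac{818}{1365} \approx 0.59927$)
$k + b 39 = 46657 + \frac{818}{1365} \cdot 39 = 46657 + \frac{818}{35} = \frac{1633813}{35}$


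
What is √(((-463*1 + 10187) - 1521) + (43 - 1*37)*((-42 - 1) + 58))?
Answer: √8293 ≈ 91.066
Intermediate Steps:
√(((-463*1 + 10187) - 1521) + (43 - 1*37)*((-42 - 1) + 58)) = √(((-463 + 10187) - 1521) + (43 - 37)*(-43 + 58)) = √((9724 - 1521) + 6*15) = √(8203 + 90) = √8293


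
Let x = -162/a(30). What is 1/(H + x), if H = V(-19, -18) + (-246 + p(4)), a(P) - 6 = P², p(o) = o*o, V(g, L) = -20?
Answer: -151/37777 ≈ -0.0039971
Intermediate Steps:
p(o) = o²
a(P) = 6 + P²
x = -27/151 (x = -162/(6 + 30²) = -162/(6 + 900) = -162/906 = -162*1/906 = -27/151 ≈ -0.17881)
H = -250 (H = -20 + (-246 + 4²) = -20 + (-246 + 16) = -20 - 230 = -250)
1/(H + x) = 1/(-250 - 27/151) = 1/(-37777/151) = -151/37777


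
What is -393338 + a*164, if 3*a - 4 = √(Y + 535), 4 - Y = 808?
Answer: -1179358/3 + 164*I*√269/3 ≈ -3.9312e+5 + 896.6*I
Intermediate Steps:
Y = -804 (Y = 4 - 1*808 = 4 - 808 = -804)
a = 4/3 + I*√269/3 (a = 4/3 + √(-804 + 535)/3 = 4/3 + √(-269)/3 = 4/3 + (I*√269)/3 = 4/3 + I*√269/3 ≈ 1.3333 + 5.4671*I)
-393338 + a*164 = -393338 + (4/3 + I*√269/3)*164 = -393338 + (656/3 + 164*I*√269/3) = -1179358/3 + 164*I*√269/3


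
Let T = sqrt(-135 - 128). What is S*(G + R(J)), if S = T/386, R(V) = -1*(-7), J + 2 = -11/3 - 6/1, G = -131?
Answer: -62*I*sqrt(263)/193 ≈ -5.2097*I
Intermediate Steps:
T = I*sqrt(263) (T = sqrt(-263) = I*sqrt(263) ≈ 16.217*I)
J = -35/3 (J = -2 + (-11/3 - 6/1) = -2 + (-11*1/3 - 6*1) = -2 + (-11/3 - 6) = -2 - 29/3 = -35/3 ≈ -11.667)
R(V) = 7
S = I*sqrt(263)/386 (S = (I*sqrt(263))/386 = (I*sqrt(263))*(1/386) = I*sqrt(263)/386 ≈ 0.042014*I)
S*(G + R(J)) = (I*sqrt(263)/386)*(-131 + 7) = (I*sqrt(263)/386)*(-124) = -62*I*sqrt(263)/193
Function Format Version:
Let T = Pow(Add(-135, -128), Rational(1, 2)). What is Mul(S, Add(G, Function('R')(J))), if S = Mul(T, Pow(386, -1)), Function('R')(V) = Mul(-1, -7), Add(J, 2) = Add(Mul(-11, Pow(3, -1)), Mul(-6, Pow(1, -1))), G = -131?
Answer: Mul(Rational(-62, 193), I, Pow(263, Rational(1, 2))) ≈ Mul(-5.2097, I)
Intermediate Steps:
T = Mul(I, Pow(263, Rational(1, 2))) (T = Pow(-263, Rational(1, 2)) = Mul(I, Pow(263, Rational(1, 2))) ≈ Mul(16.217, I))
J = Rational(-35, 3) (J = Add(-2, Add(Mul(-11, Pow(3, -1)), Mul(-6, Pow(1, -1)))) = Add(-2, Add(Mul(-11, Rational(1, 3)), Mul(-6, 1))) = Add(-2, Add(Rational(-11, 3), -6)) = Add(-2, Rational(-29, 3)) = Rational(-35, 3) ≈ -11.667)
Function('R')(V) = 7
S = Mul(Rational(1, 386), I, Pow(263, Rational(1, 2))) (S = Mul(Mul(I, Pow(263, Rational(1, 2))), Pow(386, -1)) = Mul(Mul(I, Pow(263, Rational(1, 2))), Rational(1, 386)) = Mul(Rational(1, 386), I, Pow(263, Rational(1, 2))) ≈ Mul(0.042014, I))
Mul(S, Add(G, Function('R')(J))) = Mul(Mul(Rational(1, 386), I, Pow(263, Rational(1, 2))), Add(-131, 7)) = Mul(Mul(Rational(1, 386), I, Pow(263, Rational(1, 2))), -124) = Mul(Rational(-62, 193), I, Pow(263, Rational(1, 2)))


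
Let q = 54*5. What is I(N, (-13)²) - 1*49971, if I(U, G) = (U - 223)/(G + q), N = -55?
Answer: -21937547/439 ≈ -49972.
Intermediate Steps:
q = 270
I(U, G) = (-223 + U)/(270 + G) (I(U, G) = (U - 223)/(G + 270) = (-223 + U)/(270 + G))
I(N, (-13)²) - 1*49971 = (-223 - 55)/(270 + (-13)²) - 1*49971 = -278/(270 + 169) - 49971 = -278/439 - 49971 = -21937547/439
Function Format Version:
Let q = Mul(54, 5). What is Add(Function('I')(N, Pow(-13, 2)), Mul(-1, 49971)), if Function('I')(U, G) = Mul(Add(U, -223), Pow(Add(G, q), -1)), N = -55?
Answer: Rational(-21937547, 439) ≈ -49972.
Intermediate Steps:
q = 270
Function('I')(U, G) = Mul(Pow(Add(270, G), -1), Add(-223, U)) (Function('I')(U, G) = Mul(Add(U, -223), Pow(Add(G, 270), -1)) = Mul(Add(-223, U), Pow(Add(270, G), -1)) = Mul(Pow(Add(270, G), -1), Add(-223, U)))
Add(Function('I')(N, Pow(-13, 2)), Mul(-1, 49971)) = Add(Mul(Pow(Add(270, Pow(-13, 2)), -1), Add(-223, -55)), Mul(-1, 49971)) = Add(Mul(Pow(Add(270, 169), -1), -278), -49971) = Add(Mul(Pow(439, -1), -278), -49971) = Add(Mul(Rational(1, 439), -278), -49971) = Add(Rational(-278, 439), -49971) = Rational(-21937547, 439)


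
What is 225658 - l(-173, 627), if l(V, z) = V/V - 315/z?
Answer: 47162418/209 ≈ 2.2566e+5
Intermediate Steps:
l(V, z) = 1 - 315/z
225658 - l(-173, 627) = 225658 - (-315 + 627)/627 = 225658 - 312/627 = 225658 - 1*104/209 = 225658 - 104/209 = 47162418/209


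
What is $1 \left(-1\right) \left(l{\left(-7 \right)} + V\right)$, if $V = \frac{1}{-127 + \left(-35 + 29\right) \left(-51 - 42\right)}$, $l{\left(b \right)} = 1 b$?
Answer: $\frac{3016}{431} \approx 6.9977$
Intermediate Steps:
$l{\left(b \right)} = b$
$V = \frac{1}{431}$ ($V = \frac{1}{-127 - -558} = \frac{1}{-127 + 558} = \frac{1}{431} \approx 0.0023202$)
$1 \left(-1\right) \left(l{\left(-7 \right)} + V\right) = 1 \left(-1\right) \left(-7 + \frac{1}{431}\right) = \left(-1\right) \left(- \frac{3016}{431}\right) = \frac{3016}{431}$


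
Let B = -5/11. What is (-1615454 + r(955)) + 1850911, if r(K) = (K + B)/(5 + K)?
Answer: 41440607/176 ≈ 2.3546e+5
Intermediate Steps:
B = -5/11 (B = -5*1/11 = -5/11 ≈ -0.45455)
r(K) = (-5/11 + K)/(5 + K) (r(K) = (K - 5/11)/(5 + K) = (-5/11 + K)/(5 + K))
(-1615454 + r(955)) + 1850911 = (-1615454 + (-5/11 + 955)/(5 + 955)) + 1850911 = (-1615454 + (10500/11)/960) + 1850911 = (-1615454 + (1/960)*(10500/11)) + 1850911 = (-1615454 + 175/176) + 1850911 = -284319729/176 + 1850911 = 41440607/176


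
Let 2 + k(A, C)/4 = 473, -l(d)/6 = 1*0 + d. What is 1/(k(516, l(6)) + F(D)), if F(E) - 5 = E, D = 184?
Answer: 1/2073 ≈ 0.00048239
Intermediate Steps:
l(d) = -6*d (l(d) = -6*(1*0 + d) = -6*(0 + d) = -6*d)
F(E) = 5 + E
k(A, C) = 1884 (k(A, C) = -8 + 4*473 = -8 + 1892 = 1884)
1/(k(516, l(6)) + F(D)) = 1/(1884 + (5 + 184)) = 1/(1884 + 189) = 1/2073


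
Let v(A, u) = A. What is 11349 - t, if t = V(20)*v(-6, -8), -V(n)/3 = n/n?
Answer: 11331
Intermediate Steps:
V(n) = -3 (V(n) = -3*n/n = -3*1 = -3)
t = 18 (t = -3*(-6) = 18)
11349 - t = 11349 - 1*18 = 11349 - 18 = 11331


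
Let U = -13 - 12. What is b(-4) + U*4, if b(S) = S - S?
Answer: -100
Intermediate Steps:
U = -25
b(S) = 0
b(-4) + U*4 = 0 - 25*4 = 0 - 100 = -100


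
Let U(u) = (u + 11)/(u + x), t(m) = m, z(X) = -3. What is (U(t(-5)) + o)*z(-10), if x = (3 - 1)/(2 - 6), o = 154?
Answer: -5046/11 ≈ -458.73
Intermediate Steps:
x = -½ (x = 2/(-4) = 2*(-¼) = -½ ≈ -0.50000)
U(u) = (11 + u)/(-½ + u) (U(u) = (u + 11)/(u - ½) = (11 + u)/(-½ + u))
(U(t(-5)) + o)*z(-10) = (2*(11 - 5)/(-1 + 2*(-5)) + 154)*(-3) = (2*6/(-1 - 10) + 154)*(-3) = (2*6/(-11) + 154)*(-3) = (2*(-1/11)*6 + 154)*(-3) = (-12/11 + 154)*(-3) = (1682/11)*(-3) = -5046/11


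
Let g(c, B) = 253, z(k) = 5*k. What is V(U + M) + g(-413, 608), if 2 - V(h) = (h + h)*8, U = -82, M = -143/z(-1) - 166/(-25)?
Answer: 25079/25 ≈ 1003.2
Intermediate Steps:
M = 881/25 (M = -143/(5*(-1)) - 166/(-25) = -143/(-5) - 166*(-1/25) = -143*(-⅕) + 166/25 = 143/5 + 166/25 = 881/25 ≈ 35.240)
V(h) = 2 - 16*h (V(h) = 2 - (h + h)*8 = 2 - 2*h*8 = 2 - 16*h)
V(U + M) + g(-413, 608) = (2 - 16*(-82 + 881/25)) + 253 = (2 - 16*(-1169/25)) + 253 = (2 + 18704/25) + 253 = 18754/25 + 253 = 25079/25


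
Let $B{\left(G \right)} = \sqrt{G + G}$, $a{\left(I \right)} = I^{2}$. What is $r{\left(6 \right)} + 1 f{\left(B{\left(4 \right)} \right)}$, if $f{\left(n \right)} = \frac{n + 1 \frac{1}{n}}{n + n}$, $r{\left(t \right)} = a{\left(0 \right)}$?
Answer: $\frac{9}{16} \approx 0.5625$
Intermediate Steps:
$r{\left(t \right)} = 0$ ($r{\left(t \right)} = 0^{2} = 0$)
$B{\left(G \right)} = \sqrt{2} \sqrt{G}$ ($B{\left(G \right)} = \sqrt{2 G} = \sqrt{2} \sqrt{G}$)
$f{\left(n \right)} = \frac{n + \frac{1}{n}}{2 n}$
$r{\left(6 \right)} + 1 f{\left(B{\left(4 \right)} \right)} = 0 + 1 \frac{1 + \left(\sqrt{2} \sqrt{4}\right)^{2}}{2 \cdot 8} = 0 + 1 \frac{1 + \left(\sqrt{2} \cdot 2\right)^{2}}{2 \cdot 8} = 0 + 1 \frac{1 + \left(2 \sqrt{2}\right)^{2}}{2 \cdot 8} = 0 + 1 \cdot \frac{1}{2} \cdot \frac{1}{8} \left(1 + 8\right) = 0 + 1 \cdot \frac{1}{2} \cdot \frac{1}{8} \cdot 9 = 0 + 1 \cdot \frac{9}{16} = 0 + \frac{9}{16} = \frac{9}{16}$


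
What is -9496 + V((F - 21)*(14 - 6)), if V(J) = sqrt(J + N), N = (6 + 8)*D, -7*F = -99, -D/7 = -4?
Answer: -9496 + 2*sqrt(4130)/7 ≈ -9477.6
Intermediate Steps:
D = 28 (D = -7*(-4) = 28)
F = 99/7 (F = -1/7*(-99) = 99/7 ≈ 14.143)
N = 392 (N = (6 + 8)*28 = 14*28 = 392)
V(J) = sqrt(392 + J) (V(J) = sqrt(J + 392) = sqrt(392 + J))
-9496 + V((F - 21)*(14 - 6)) = -9496 + sqrt(392 + (99/7 - 21)*(14 - 6)) = -9496 + sqrt(392 - 48/7*8) = -9496 + sqrt(392 - 384/7) = -9496 + sqrt(2360/7) = -9496 + 2*sqrt(4130)/7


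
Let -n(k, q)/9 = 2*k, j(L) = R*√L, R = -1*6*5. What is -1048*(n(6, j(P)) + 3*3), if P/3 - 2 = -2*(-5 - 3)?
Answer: 103752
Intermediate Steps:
P = 54 (P = 6 + 3*(-2*(-5 - 3)) = 6 + 3*(-2*(-8)) = 6 + 3*16 = 6 + 48 = 54)
R = -30 (R = -6*5 = -30)
j(L) = -30*√L
n(k, q) = -18*k
-1048*(n(6, j(P)) + 3*3) = -1048*(-18*6 + 3*3) = -1048*(-108 + 9) = -1048*(-99) = 103752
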